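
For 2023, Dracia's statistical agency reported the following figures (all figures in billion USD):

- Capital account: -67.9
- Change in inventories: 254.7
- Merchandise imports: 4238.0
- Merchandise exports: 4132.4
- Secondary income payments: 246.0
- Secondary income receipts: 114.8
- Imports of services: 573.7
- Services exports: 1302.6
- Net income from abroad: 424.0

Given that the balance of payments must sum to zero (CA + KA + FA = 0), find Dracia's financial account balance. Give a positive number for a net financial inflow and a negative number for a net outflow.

-848.2

Goods balance = 4132.4 - 4238.0 = -105.6
Services balance = 1302.6 - 573.7 = 728.9
Trade balance (goods + services) = -105.6 + 728.9 = 623.3
Net primary income = 424.0
Net secondary income = 114.8 - 246.0 = -131.2
Current account = 623.3 + 424.0 + (-131.2) = 916.1
Financial account = -(916.1 + (-67.9)) = -848.2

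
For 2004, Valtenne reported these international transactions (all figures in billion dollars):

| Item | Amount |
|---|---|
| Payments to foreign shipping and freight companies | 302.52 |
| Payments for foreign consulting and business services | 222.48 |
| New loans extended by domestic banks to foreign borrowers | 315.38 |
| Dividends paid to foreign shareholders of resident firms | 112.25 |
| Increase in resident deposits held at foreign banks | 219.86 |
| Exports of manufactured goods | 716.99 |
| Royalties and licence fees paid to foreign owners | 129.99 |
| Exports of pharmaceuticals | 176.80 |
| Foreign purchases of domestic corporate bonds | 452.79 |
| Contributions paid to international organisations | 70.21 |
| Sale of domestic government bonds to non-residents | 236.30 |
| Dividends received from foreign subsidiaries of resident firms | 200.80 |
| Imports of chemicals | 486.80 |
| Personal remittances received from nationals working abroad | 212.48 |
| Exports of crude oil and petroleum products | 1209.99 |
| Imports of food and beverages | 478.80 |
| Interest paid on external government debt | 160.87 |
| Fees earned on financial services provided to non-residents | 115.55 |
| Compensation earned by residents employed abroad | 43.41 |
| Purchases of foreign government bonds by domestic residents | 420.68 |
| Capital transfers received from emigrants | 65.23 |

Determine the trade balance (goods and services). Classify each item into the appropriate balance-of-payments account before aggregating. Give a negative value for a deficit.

Goods: 176.80 + 1209.99 + 716.99 - 478.80 - 486.80 = 1138.18
Services: 115.55 - 222.48 - 129.99 - 302.52 = -539.44
Trade balance = 1138.18 + (-539.44) = 598.74
(Excluded from the trade balance — financial account: new loans extended by domestic banks to foreign borrowers 315.38, increase in resident deposits held at foreign banks 219.86, foreign purchases of domestic corporate bonds 452.79, sale of domestic government bonds to non-residents 236.30, purchases of foreign government bonds by domestic residents 420.68; primary income: dividends paid to foreign shareholders of resident firms 112.25, dividends received from foreign subsidiaries of resident firms 200.80, interest paid on external government debt 160.87, compensation earned by residents employed abroad 43.41; secondary income: contributions paid to international organisations 70.21, personal remittances received from nationals working abroad 212.48; capital account: capital transfers received from emigrants 65.23.)

598.74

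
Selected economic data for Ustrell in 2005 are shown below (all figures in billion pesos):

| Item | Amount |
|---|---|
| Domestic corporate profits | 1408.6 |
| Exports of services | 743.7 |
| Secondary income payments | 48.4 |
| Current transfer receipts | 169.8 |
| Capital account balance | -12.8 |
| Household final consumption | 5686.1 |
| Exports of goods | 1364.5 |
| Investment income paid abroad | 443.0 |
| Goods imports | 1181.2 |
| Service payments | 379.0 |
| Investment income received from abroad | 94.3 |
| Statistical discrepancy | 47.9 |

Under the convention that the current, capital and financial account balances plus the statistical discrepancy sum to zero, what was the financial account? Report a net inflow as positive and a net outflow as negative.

-355.8

Goods balance = 1364.5 - 1181.2 = 183.3
Services balance = 743.7 - 379.0 = 364.7
Trade balance (goods + services) = 183.3 + 364.7 = 548.0
Net primary income = 94.3 - 443.0 = -348.7
Net secondary income = 169.8 - 48.4 = 121.4
Current account = 548.0 + (-348.7) + 121.4 = 320.7
Financial account = -(320.7 + (-12.8) + 47.9) = -355.8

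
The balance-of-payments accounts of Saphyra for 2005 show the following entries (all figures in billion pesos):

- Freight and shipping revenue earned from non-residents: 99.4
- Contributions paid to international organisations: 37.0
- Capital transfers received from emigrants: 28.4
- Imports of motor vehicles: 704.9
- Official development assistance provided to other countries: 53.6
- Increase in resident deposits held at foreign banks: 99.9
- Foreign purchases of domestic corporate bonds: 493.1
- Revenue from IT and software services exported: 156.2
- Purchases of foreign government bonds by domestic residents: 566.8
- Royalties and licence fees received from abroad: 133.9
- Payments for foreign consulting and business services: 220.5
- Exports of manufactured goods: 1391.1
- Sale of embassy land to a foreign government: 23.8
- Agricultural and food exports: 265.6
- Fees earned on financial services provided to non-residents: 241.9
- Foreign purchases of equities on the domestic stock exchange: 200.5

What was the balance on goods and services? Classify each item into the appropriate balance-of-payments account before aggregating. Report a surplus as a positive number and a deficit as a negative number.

Goods: 1391.1 + 265.6 - 704.9 = 951.8
Services: 156.2 + 99.4 + 241.9 - 220.5 + 133.9 = 410.9
Trade balance = 951.8 + 410.9 = 1362.7
(Excluded from the trade balance — secondary income: contributions paid to international organisations 37.0, official development assistance provided to other countries 53.6; capital account: capital transfers received from emigrants 28.4, sale of embassy land to a foreign government 23.8; financial account: increase in resident deposits held at foreign banks 99.9, foreign purchases of domestic corporate bonds 493.1, purchases of foreign government bonds by domestic residents 566.8, foreign purchases of equities on the domestic stock exchange 200.5.)

1362.7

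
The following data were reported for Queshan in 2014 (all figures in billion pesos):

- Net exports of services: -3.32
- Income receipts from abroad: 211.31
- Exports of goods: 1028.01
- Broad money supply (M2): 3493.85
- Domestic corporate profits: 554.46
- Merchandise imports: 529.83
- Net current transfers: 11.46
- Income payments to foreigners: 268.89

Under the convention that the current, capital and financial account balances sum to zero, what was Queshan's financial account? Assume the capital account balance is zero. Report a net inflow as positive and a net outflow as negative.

-448.74

Goods balance = 1028.01 - 529.83 = 498.18
Services balance = -3.32
Trade balance (goods + services) = 498.18 + (-3.32) = 494.86
Net primary income = 211.31 - 268.89 = -57.58
Net secondary income = 11.46
Current account = 494.86 + (-57.58) + 11.46 = 448.74
Financial account = -(448.74) = -448.74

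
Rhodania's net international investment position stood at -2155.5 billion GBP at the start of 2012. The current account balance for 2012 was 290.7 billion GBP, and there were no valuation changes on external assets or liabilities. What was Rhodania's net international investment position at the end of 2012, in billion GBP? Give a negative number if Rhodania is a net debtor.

With no valuation effects, change in NIIP = current account = 290.7
End-of-year NIIP = -2155.5 + 290.7 = -1864.8

-1864.8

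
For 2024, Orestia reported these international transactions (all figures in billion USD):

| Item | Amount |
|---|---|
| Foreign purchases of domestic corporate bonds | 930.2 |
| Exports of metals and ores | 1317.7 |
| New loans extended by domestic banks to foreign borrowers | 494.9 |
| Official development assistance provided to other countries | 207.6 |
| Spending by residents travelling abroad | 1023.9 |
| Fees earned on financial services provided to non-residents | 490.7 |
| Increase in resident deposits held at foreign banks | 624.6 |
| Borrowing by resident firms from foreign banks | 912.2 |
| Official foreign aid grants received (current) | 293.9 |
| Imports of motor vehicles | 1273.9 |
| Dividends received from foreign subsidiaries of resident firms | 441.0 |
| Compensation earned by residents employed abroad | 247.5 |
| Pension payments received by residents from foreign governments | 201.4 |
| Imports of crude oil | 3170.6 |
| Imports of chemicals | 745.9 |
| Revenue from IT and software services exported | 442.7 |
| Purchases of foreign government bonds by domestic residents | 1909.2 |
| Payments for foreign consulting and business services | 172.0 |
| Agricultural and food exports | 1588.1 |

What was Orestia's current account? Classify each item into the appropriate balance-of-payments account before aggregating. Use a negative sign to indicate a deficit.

Goods: -745.9 + 1317.7 - 1273.9 + 1588.1 - 3170.6 = -2284.6
Services: 490.7 + 442.7 - 172.0 - 1023.9 = -262.5
Primary income: 441.0 + 247.5 = 688.5
Secondary income: -207.6 + 201.4 + 293.9 = 287.7
Current account = (-2284.6) + (-262.5) + 688.5 + 287.7 = -1570.9
(Excluded from the current account — financial account: foreign purchases of domestic corporate bonds 930.2, new loans extended by domestic banks to foreign borrowers 494.9, increase in resident deposits held at foreign banks 624.6, borrowing by resident firms from foreign banks 912.2, purchases of foreign government bonds by domestic residents 1909.2.)

-1570.9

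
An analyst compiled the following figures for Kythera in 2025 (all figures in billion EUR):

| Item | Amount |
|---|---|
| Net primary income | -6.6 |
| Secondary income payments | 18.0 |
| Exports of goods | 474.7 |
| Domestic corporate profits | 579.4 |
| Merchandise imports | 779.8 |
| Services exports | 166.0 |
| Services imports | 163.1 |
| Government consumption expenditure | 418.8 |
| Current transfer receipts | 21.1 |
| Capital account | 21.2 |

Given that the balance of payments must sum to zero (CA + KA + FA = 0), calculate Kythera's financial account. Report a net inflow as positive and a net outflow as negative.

284.5

Goods balance = 474.7 - 779.8 = -305.1
Services balance = 166.0 - 163.1 = 2.9
Trade balance (goods + services) = -305.1 + 2.9 = -302.2
Net primary income = -6.6
Net secondary income = 21.1 - 18.0 = 3.1
Current account = -302.2 + (-6.6) + 3.1 = -305.7
Financial account = -(-305.7 + 21.2) = 284.5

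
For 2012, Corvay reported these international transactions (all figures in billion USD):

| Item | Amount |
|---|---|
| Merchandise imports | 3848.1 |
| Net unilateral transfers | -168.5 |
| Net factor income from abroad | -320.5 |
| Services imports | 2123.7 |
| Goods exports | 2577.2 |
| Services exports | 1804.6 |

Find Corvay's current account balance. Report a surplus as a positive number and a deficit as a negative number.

Goods balance = 2577.2 - 3848.1 = -1270.9
Services balance = 1804.6 - 2123.7 = -319.1
Trade balance (goods + services) = -1270.9 + (-319.1) = -1590.0
Net primary income = -320.5
Net secondary income = -168.5
Current account = -1590.0 + (-320.5) + (-168.5) = -2079.0

-2079.0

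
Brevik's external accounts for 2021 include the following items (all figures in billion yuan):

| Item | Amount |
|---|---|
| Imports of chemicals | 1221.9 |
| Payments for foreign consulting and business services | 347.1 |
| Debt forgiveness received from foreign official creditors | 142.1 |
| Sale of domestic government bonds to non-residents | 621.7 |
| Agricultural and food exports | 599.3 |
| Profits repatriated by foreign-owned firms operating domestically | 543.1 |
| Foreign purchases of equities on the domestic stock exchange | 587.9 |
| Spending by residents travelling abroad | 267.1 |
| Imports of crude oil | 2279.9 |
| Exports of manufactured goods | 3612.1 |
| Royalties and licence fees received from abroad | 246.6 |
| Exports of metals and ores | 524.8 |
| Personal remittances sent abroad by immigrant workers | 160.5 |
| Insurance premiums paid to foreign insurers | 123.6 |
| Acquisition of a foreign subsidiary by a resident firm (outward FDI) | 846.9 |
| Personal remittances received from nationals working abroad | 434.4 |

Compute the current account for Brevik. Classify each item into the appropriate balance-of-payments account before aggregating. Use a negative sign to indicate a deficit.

474.0

Goods: 3612.1 - 2279.9 + 524.8 + 599.3 - 1221.9 = 1234.4
Services: -267.1 - 123.6 + 246.6 - 347.1 = -491.2
Primary income: -543.1
Secondary income: 434.4 - 160.5 = 273.9
Current account = 1234.4 + (-491.2) + (-543.1) + 273.9 = 474.0
(Excluded from the current account — capital account: debt forgiveness received from foreign official creditors 142.1; financial account: sale of domestic government bonds to non-residents 621.7, foreign purchases of equities on the domestic stock exchange 587.9, acquisition of a foreign subsidiary by a resident firm (outward FDI) 846.9.)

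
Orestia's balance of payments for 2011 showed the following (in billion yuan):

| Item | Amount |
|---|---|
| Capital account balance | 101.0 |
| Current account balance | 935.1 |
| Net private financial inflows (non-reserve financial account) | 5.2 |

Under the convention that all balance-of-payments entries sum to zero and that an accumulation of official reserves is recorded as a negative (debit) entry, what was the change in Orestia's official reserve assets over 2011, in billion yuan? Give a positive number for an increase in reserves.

1041.3

Official reserve transactions balance = -(935.1 + 101.0 + 5.2) = -1041.3
An accumulation of reserves is recorded as a debit (negative entry), so the change in the stock of reserves is the negative of that balance.
Change in official reserves = -(-1041.3) = 1041.3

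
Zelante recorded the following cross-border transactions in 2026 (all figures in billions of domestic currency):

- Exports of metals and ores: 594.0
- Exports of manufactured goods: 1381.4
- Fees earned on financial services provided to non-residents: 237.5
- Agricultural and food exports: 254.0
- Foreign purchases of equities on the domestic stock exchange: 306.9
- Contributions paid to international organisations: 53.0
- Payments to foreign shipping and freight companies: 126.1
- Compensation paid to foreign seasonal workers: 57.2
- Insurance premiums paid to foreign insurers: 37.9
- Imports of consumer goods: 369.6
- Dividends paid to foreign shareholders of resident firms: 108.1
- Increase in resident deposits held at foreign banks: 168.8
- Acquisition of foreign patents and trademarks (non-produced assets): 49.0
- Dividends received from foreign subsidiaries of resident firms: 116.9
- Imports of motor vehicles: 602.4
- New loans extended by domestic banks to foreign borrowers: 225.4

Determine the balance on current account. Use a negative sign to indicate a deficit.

Goods: -602.4 + 1381.4 + 254.0 - 369.6 + 594.0 = 1257.4
Services: -37.9 - 126.1 + 237.5 = 73.5
Primary income: -108.1 - 57.2 + 116.9 = -48.4
Secondary income: -53.0
Current account = 1257.4 + 73.5 + (-48.4) + (-53.0) = 1229.5
(Excluded from the current account — financial account: foreign purchases of equities on the domestic stock exchange 306.9, increase in resident deposits held at foreign banks 168.8, new loans extended by domestic banks to foreign borrowers 225.4; capital account: acquisition of foreign patents and trademarks (non-produced assets) 49.0.)

1229.5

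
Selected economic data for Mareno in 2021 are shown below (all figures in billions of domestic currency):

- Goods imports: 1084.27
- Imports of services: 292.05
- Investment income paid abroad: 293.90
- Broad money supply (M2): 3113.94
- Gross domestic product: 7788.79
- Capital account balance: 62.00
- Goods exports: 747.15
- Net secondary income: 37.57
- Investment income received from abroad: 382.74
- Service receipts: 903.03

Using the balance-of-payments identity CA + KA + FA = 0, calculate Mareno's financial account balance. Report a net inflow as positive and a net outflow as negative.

Goods balance = 747.15 - 1084.27 = -337.12
Services balance = 903.03 - 292.05 = 610.98
Trade balance (goods + services) = -337.12 + 610.98 = 273.86
Net primary income = 382.74 - 293.90 = 88.84
Net secondary income = 37.57
Current account = 273.86 + 88.84 + 37.57 = 400.27
Financial account = -(400.27 + 62.00) = -462.27

-462.27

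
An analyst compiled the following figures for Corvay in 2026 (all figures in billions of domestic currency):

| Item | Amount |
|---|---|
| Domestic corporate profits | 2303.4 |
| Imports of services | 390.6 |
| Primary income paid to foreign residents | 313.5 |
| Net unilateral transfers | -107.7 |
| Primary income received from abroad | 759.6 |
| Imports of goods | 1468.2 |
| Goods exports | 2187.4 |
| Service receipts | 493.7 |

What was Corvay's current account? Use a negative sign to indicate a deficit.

1160.7

Goods balance = 2187.4 - 1468.2 = 719.2
Services balance = 493.7 - 390.6 = 103.1
Trade balance (goods + services) = 719.2 + 103.1 = 822.3
Net primary income = 759.6 - 313.5 = 446.1
Net secondary income = -107.7
Current account = 822.3 + 446.1 + (-107.7) = 1160.7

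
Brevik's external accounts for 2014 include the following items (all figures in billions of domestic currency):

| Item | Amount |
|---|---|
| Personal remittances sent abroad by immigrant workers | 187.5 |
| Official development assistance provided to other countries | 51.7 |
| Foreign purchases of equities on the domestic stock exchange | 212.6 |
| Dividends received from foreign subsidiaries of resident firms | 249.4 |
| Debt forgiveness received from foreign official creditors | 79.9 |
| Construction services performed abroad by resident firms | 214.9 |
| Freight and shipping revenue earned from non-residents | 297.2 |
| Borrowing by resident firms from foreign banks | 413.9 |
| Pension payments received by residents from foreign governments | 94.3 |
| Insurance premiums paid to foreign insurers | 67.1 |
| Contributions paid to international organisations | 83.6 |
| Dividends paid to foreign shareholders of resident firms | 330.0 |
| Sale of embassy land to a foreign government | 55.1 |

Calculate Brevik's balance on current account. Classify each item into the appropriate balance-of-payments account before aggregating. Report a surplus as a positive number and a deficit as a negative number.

135.9

Services: 297.2 + 214.9 - 67.1 = 445.0
Primary income: -330.0 + 249.4 = -80.6
Secondary income: 94.3 - 83.6 - 187.5 - 51.7 = -228.5
Current account = 445.0 + (-80.6) + (-228.5) = 135.9
(Excluded from the current account — financial account: foreign purchases of equities on the domestic stock exchange 212.6, borrowing by resident firms from foreign banks 413.9; capital account: debt forgiveness received from foreign official creditors 79.9, sale of embassy land to a foreign government 55.1.)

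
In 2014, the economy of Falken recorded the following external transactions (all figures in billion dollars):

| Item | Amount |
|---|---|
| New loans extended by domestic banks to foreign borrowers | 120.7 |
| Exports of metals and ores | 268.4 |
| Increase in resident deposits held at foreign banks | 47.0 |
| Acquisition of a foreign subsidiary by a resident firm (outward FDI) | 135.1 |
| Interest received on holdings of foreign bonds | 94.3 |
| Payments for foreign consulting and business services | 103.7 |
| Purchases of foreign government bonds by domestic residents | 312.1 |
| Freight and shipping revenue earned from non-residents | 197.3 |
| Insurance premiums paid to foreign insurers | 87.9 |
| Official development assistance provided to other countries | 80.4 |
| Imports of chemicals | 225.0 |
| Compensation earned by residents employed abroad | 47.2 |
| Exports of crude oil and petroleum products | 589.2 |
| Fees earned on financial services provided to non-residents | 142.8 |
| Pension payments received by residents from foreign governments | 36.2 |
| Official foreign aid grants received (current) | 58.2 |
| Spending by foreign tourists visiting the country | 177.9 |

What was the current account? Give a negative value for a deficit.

1114.5

Goods: -225.0 + 268.4 + 589.2 = 632.6
Services: -87.9 + 197.3 + 142.8 + 177.9 - 103.7 = 326.4
Primary income: 47.2 + 94.3 = 141.5
Secondary income: -80.4 + 58.2 + 36.2 = 14.0
Current account = 632.6 + 326.4 + 141.5 + 14.0 = 1114.5
(Excluded from the current account — financial account: new loans extended by domestic banks to foreign borrowers 120.7, increase in resident deposits held at foreign banks 47.0, acquisition of a foreign subsidiary by a resident firm (outward FDI) 135.1, purchases of foreign government bonds by domestic residents 312.1.)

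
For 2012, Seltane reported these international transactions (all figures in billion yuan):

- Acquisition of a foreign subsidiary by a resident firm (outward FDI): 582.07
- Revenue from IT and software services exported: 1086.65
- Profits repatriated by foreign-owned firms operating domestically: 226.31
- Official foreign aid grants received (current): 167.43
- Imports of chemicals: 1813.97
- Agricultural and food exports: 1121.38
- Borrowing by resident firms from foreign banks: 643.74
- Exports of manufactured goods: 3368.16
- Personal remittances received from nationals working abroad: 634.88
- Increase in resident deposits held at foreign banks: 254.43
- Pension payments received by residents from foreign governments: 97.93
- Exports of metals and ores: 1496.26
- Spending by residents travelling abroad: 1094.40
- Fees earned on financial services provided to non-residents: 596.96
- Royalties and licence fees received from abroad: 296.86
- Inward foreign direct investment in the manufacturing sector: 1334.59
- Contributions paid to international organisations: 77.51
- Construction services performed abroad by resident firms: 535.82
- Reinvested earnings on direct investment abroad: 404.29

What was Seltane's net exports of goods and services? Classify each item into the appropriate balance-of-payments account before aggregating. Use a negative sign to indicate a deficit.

Goods: 1496.26 - 1813.97 + 1121.38 + 3368.16 = 4171.83
Services: 535.82 + 296.86 - 1094.40 + 596.96 + 1086.65 = 1421.89
Trade balance = 4171.83 + 1421.89 = 5593.72
(Excluded from the trade balance — financial account: acquisition of a foreign subsidiary by a resident firm (outward FDI) 582.07, borrowing by resident firms from foreign banks 643.74, increase in resident deposits held at foreign banks 254.43, inward foreign direct investment in the manufacturing sector 1334.59; primary income: profits repatriated by foreign-owned firms operating domestically 226.31, reinvested earnings on direct investment abroad 404.29; secondary income: official foreign aid grants received (current) 167.43, personal remittances received from nationals working abroad 634.88, pension payments received by residents from foreign governments 97.93, contributions paid to international organisations 77.51.)

5593.72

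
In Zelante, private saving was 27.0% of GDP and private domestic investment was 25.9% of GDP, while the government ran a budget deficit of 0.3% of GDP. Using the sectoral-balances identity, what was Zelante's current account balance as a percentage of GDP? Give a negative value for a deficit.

By the sectoral-balances identity, CA = (S_private - I) + (T - G).
Private balance = 27.0 - 25.9 = 1.1
Government balance (T - G) = -0.3
CA = 1.1 + (-0.3) = 0.8

0.8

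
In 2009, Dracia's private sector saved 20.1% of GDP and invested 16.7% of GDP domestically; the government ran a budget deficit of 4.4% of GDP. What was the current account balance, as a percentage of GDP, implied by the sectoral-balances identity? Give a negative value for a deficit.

By the sectoral-balances identity, CA = (S_private - I) + (T - G).
Private balance = 20.1 - 16.7 = 3.4
Government balance (T - G) = -4.4
CA = 3.4 + (-4.4) = -1.0

-1.0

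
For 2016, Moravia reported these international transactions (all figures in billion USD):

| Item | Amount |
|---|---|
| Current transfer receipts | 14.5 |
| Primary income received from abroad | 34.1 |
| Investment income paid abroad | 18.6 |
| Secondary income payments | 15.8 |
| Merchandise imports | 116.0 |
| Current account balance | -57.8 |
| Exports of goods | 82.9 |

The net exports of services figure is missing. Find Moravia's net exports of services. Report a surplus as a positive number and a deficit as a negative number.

-38.9

Current account = goods balance + services balance + net primary income + net secondary income
Sum of the known components = -18.9
Net exports of services = CA - (known components) = -57.8 - (-18.9) = -38.9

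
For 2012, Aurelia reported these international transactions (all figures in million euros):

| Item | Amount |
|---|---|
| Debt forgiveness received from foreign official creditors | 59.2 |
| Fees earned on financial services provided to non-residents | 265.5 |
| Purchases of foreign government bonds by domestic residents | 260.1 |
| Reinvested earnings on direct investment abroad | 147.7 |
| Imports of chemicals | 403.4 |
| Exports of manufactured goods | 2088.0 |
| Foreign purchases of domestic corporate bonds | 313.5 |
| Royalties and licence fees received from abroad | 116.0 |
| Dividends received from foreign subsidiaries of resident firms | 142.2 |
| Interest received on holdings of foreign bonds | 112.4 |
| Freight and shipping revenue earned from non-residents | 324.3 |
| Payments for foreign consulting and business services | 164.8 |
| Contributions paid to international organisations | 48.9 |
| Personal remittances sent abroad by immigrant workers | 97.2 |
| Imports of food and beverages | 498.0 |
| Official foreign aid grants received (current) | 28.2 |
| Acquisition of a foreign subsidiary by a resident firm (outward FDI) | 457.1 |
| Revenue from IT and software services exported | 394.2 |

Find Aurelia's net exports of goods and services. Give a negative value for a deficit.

Goods: -403.4 - 498.0 + 2088.0 = 1186.6
Services: -164.8 + 265.5 + 116.0 + 324.3 + 394.2 = 935.2
Trade balance = 1186.6 + 935.2 = 2121.8
(Excluded from the trade balance — capital account: debt forgiveness received from foreign official creditors 59.2; financial account: purchases of foreign government bonds by domestic residents 260.1, foreign purchases of domestic corporate bonds 313.5, acquisition of a foreign subsidiary by a resident firm (outward FDI) 457.1; primary income: reinvested earnings on direct investment abroad 147.7, dividends received from foreign subsidiaries of resident firms 142.2, interest received on holdings of foreign bonds 112.4; secondary income: contributions paid to international organisations 48.9, personal remittances sent abroad by immigrant workers 97.2, official foreign aid grants received (current) 28.2.)

2121.8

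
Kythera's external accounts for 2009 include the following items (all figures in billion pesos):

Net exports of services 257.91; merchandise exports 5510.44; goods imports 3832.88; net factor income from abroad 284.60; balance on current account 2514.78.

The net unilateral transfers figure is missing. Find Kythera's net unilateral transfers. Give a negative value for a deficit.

Current account = goods balance + services balance + net primary income + net secondary income
Sum of the known components = 2220.07
Net unilateral transfers = CA - (known components) = 2514.78 - 2220.07 = 294.71

294.71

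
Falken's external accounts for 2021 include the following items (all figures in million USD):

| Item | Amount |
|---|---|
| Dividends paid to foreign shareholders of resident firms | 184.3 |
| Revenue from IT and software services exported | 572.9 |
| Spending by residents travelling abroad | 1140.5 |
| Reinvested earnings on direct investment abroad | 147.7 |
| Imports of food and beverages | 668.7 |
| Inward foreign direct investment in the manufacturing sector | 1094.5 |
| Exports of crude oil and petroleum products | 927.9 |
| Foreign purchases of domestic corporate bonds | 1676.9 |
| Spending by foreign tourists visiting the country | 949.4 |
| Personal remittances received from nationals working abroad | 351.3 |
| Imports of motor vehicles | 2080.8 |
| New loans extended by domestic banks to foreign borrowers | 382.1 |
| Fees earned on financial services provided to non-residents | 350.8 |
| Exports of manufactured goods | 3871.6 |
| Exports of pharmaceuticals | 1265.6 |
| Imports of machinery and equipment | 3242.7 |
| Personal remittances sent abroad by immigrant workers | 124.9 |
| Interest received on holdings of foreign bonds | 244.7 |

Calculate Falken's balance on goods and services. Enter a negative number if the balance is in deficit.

Goods: -2080.8 + 3871.6 + 927.9 + 1265.6 - 3242.7 - 668.7 = 72.9
Services: 572.9 + 350.8 - 1140.5 + 949.4 = 732.6
Trade balance = 72.9 + 732.6 = 805.5
(Excluded from the trade balance — primary income: dividends paid to foreign shareholders of resident firms 184.3, reinvested earnings on direct investment abroad 147.7, interest received on holdings of foreign bonds 244.7; financial account: inward foreign direct investment in the manufacturing sector 1094.5, foreign purchases of domestic corporate bonds 1676.9, new loans extended by domestic banks to foreign borrowers 382.1; secondary income: personal remittances received from nationals working abroad 351.3, personal remittances sent abroad by immigrant workers 124.9.)

805.5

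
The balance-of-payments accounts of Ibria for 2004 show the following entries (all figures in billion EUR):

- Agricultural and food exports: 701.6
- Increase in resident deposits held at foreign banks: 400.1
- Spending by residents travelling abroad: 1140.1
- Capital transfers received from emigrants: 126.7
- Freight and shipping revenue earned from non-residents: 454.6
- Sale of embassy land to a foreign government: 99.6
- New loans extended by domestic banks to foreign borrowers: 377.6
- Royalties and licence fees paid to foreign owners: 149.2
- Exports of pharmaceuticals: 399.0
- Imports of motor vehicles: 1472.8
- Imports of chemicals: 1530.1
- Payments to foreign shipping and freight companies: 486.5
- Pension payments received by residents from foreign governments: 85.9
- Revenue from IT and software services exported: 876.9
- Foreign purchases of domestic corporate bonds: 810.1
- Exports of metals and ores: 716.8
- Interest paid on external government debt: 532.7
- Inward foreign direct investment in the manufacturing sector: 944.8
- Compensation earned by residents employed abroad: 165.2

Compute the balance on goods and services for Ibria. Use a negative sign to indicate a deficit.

-1629.8

Goods: -1530.1 + 701.6 + 399.0 - 1472.8 + 716.8 = -1185.5
Services: -149.2 + 454.6 + 876.9 - 1140.1 - 486.5 = -444.3
Trade balance = -1185.5 + (-444.3) = -1629.8
(Excluded from the trade balance — financial account: increase in resident deposits held at foreign banks 400.1, new loans extended by domestic banks to foreign borrowers 377.6, foreign purchases of domestic corporate bonds 810.1, inward foreign direct investment in the manufacturing sector 944.8; capital account: capital transfers received from emigrants 126.7, sale of embassy land to a foreign government 99.6; secondary income: pension payments received by residents from foreign governments 85.9; primary income: interest paid on external government debt 532.7, compensation earned by residents employed abroad 165.2.)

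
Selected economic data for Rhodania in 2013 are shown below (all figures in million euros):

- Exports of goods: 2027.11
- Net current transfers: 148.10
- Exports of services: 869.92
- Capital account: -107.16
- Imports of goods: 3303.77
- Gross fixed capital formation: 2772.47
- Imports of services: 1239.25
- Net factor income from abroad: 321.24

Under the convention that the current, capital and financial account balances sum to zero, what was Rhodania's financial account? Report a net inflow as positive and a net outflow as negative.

1283.81

Goods balance = 2027.11 - 3303.77 = -1276.66
Services balance = 869.92 - 1239.25 = -369.33
Trade balance (goods + services) = -1276.66 + (-369.33) = -1645.99
Net primary income = 321.24
Net secondary income = 148.10
Current account = -1645.99 + 321.24 + 148.10 = -1176.65
Financial account = -(-1176.65 + (-107.16)) = 1283.81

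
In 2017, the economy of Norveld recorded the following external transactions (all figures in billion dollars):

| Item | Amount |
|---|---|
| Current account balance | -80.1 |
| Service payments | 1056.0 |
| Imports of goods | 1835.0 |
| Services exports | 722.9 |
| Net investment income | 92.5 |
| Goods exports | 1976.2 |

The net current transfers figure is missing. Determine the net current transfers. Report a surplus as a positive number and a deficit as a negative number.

19.3

Current account = goods balance + services balance + net primary income + net secondary income
Sum of the known components = -99.4
Net current transfers = CA - (known components) = -80.1 - (-99.4) = 19.3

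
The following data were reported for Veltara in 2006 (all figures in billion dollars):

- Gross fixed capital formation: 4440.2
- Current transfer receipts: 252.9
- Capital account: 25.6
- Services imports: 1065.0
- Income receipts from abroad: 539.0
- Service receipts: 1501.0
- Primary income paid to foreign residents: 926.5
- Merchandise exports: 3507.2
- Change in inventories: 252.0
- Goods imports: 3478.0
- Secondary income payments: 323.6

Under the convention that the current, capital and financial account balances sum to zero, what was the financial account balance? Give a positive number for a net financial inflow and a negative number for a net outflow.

-32.6

Goods balance = 3507.2 - 3478.0 = 29.2
Services balance = 1501.0 - 1065.0 = 436.0
Trade balance (goods + services) = 29.2 + 436.0 = 465.2
Net primary income = 539.0 - 926.5 = -387.5
Net secondary income = 252.9 - 323.6 = -70.7
Current account = 465.2 + (-387.5) + (-70.7) = 7.0
Financial account = -(7.0 + 25.6) = -32.6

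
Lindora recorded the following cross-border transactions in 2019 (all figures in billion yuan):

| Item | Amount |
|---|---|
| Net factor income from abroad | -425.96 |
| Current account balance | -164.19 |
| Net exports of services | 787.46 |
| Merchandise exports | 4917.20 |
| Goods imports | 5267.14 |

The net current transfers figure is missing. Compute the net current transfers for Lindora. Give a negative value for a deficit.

Current account = goods balance + services balance + net primary income + net secondary income
Sum of the known components = 11.56
Net current transfers = CA - (known components) = -164.19 - 11.56 = -175.75

-175.75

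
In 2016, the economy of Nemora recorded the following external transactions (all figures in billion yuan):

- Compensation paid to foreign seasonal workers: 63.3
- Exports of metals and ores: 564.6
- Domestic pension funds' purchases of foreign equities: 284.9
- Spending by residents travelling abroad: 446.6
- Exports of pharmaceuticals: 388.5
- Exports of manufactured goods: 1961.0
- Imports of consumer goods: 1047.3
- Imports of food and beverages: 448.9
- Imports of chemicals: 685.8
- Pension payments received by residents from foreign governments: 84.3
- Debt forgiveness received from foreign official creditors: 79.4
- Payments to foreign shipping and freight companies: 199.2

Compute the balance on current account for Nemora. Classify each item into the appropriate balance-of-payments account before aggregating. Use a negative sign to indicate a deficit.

107.3

Goods: -685.8 - 1047.3 + 1961.0 - 448.9 + 388.5 + 564.6 = 732.1
Services: -446.6 - 199.2 = -645.8
Primary income: -63.3
Secondary income: 84.3
Current account = 732.1 + (-645.8) + (-63.3) + 84.3 = 107.3
(Excluded from the current account — financial account: domestic pension funds' purchases of foreign equities 284.9; capital account: debt forgiveness received from foreign official creditors 79.4.)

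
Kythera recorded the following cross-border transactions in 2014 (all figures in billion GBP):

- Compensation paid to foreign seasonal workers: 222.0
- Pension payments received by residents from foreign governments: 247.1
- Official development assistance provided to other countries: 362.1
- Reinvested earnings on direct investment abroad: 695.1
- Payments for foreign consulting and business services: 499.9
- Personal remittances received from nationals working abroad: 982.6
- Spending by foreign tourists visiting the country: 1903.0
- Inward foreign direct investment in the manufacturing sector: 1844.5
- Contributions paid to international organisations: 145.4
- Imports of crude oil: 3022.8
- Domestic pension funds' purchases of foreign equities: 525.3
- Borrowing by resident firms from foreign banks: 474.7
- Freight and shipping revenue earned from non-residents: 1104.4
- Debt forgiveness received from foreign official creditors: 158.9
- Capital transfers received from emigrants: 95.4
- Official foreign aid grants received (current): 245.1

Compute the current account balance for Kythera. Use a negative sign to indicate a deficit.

Goods: -3022.8
Services: 1903.0 - 499.9 + 1104.4 = 2507.5
Primary income: -222.0 + 695.1 = 473.1
Secondary income: -362.1 + 245.1 + 982.6 - 145.4 + 247.1 = 967.3
Current account = (-3022.8) + 2507.5 + 473.1 + 967.3 = 925.1
(Excluded from the current account — financial account: inward foreign direct investment in the manufacturing sector 1844.5, domestic pension funds' purchases of foreign equities 525.3, borrowing by resident firms from foreign banks 474.7; capital account: debt forgiveness received from foreign official creditors 158.9, capital transfers received from emigrants 95.4.)

925.1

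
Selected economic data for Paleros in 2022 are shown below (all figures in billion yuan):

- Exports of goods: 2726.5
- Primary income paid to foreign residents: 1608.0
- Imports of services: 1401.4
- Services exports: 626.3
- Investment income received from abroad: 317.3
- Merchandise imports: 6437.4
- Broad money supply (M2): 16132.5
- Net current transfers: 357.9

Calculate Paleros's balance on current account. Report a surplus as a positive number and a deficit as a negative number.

-5418.8

Goods balance = 2726.5 - 6437.4 = -3710.9
Services balance = 626.3 - 1401.4 = -775.1
Trade balance (goods + services) = -3710.9 + (-775.1) = -4486.0
Net primary income = 317.3 - 1608.0 = -1290.7
Net secondary income = 357.9
Current account = -4486.0 + (-1290.7) + 357.9 = -5418.8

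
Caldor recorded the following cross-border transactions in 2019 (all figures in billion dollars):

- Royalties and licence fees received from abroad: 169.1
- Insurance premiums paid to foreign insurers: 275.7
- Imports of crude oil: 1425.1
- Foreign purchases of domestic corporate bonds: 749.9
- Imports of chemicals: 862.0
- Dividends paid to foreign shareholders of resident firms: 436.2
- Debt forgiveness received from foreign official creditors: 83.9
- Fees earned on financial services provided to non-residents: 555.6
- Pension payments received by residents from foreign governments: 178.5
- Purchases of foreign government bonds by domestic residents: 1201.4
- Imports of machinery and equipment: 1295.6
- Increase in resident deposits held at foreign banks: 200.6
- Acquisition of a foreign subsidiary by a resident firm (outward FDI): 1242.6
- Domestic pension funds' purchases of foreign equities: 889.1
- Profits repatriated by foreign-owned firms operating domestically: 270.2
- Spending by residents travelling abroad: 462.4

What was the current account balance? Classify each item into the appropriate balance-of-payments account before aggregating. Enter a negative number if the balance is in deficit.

Goods: -1425.1 - 862.0 - 1295.6 = -3582.7
Services: 555.6 - 462.4 - 275.7 + 169.1 = -13.4
Primary income: -270.2 - 436.2 = -706.4
Secondary income: 178.5
Current account = (-3582.7) + (-13.4) + (-706.4) + 178.5 = -4124.0
(Excluded from the current account — financial account: foreign purchases of domestic corporate bonds 749.9, purchases of foreign government bonds by domestic residents 1201.4, increase in resident deposits held at foreign banks 200.6, acquisition of a foreign subsidiary by a resident firm (outward FDI) 1242.6, domestic pension funds' purchases of foreign equities 889.1; capital account: debt forgiveness received from foreign official creditors 83.9.)

-4124.0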